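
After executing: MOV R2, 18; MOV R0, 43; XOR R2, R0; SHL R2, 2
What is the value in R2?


Register state trace:
  MOV R2, 18  → R2 = 18 (0b00010010)
  MOV R0, 43  → R0 = 43 (0b00101011)
  XOR R2, R0  → R2 = 18 XOR 43 = 57 (0b00111001)
  SHL R2, 2  → R2 = 57 << 2 = 228
Final: R2 = 228

228


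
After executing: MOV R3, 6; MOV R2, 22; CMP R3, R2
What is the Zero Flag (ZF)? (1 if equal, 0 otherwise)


Register state trace:
  MOV R3, 6  → R3 = 6
  MOV R2, 22  → R2 = 22
  CMP R3, R2  → computes 6 - 22 = -16
  Result is nonzero, so values are not equal
ZF = 0

0


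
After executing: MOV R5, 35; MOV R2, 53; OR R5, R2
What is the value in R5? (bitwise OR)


Register state trace:
  MOV R5, 35  → R5 = 35 (0b00100011)
  MOV R2, 53  → R2 = 53 (0b00110101)
  OR R5, R2   → R5 = 35 OR 53 = 55 (0b00110111)
Final: R5 = 55

55


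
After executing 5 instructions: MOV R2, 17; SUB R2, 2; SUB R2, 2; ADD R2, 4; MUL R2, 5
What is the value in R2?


Register state trace:
  MOV R2, 17  → R2 = 17
  SUB R2, 2  → R2 = 17 - 2 = 15
  SUB R2, 2  → R2 = 15 - 2 = 13
  ADD R2, 4  → R2 = 13 + 4 = 17
  MUL R2, 5  → R2 = 17 * 5 = 85
Final: R2 = 85

85


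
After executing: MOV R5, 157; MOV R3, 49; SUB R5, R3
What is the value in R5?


Register state trace:
  MOV R5, 157  → R5 = 157
  MOV R3, 49  → R3 = 49
  SUB R5, R3  → R5 = 157 - 49 = 108
Final: R5 = 108

108


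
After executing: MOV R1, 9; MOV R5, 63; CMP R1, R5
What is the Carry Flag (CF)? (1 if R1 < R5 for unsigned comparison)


Register state trace:
  MOV R1, 9  → R1 = 9
  MOV R5, 63  → R5 = 63
  CMP R1, R5  → unsigned 9 - 63: borrow occurs
  9 < 63, so CF = 1
CF = 1

1


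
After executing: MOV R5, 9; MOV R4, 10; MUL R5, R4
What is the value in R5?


Register state trace:
  MOV R5, 9  → R5 = 9
  MOV R4, 10  → R4 = 10
  MUL R5, R4  → R5 = 9 * 10 = 90
Final: R5 = 90

90


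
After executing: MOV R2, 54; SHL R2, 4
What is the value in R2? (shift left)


Register state trace:
  MOV R2, 54  → R2 = 54
  SHL R2, 4  → R2 = 54 << 4 = 54 * 2^4 = 864
Final: R2 = 864

864


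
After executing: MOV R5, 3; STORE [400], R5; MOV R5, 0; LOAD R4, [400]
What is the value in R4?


Register and memory trace:
  MOV R5, 3  → R5 = 3
  STORE [400], R5  → mem[400] = 3
  MOV R5, 0  → R5 = 0
  LOAD R4, [400]  → R4 = mem[400] = 3
Final: R4 = 3

3


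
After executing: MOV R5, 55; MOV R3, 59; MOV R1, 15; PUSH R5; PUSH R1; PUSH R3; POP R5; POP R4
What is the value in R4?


Stack trace (top is rightmost):
  MOV R5, 55  → R5 = 55
  MOV R3, 59  → R3 = 59
  MOV R1, 15  → R1 = 15
  PUSH R5  → stack: [55]
  PUSH R1  → stack: [55, 15]
  PUSH R3  → stack: [55, 15, 59]
  POP R5  → R5 = 59, stack: [55, 15]
  POP R4  → R4 = 15, stack: [55]
Final: R4 = 15

15


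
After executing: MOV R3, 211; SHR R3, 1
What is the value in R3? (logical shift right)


Register state trace:
  MOV R3, 211  → R3 = 211
  SHR R3, 1  → R3 = 211 >> 1 = 211 // 2^1 = 105
Final: R3 = 105

105


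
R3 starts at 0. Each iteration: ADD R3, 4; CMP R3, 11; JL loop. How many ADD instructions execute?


Loop trace (R3 starts at 0, target 11, step 4):
  ADD #1: R3 = 0 + 4 = 4  → 4 < 11, loop
  ADD #2: R3 = 4 + 4 = 8  → 8 < 11, loop
  ADD #3: R3 = 8 + 4 = 12  → 12 >= 11, exit
Total ADD instructions: 3

3


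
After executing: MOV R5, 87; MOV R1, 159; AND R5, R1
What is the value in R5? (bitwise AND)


Register state trace:
  MOV R5, 87  → R5 = 87 (0b01010111)
  MOV R1, 159  → R1 = 159 (0b10011111)
  AND R5, R1  → R5 = 87 AND 159 = 23 (0b00010111)
Final: R5 = 23

23


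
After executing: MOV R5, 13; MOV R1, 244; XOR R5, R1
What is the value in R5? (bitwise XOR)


Register state trace:
  MOV R5, 13  → R5 = 13 (0b00001101)
  MOV R1, 244  → R1 = 244 (0b11110100)
  XOR R5, R1  → R5 = 13 XOR 244 = 249 (0b11111001)
Final: R5 = 249

249


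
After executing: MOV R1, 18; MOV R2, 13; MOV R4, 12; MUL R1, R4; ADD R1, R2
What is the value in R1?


Register state trace:
  MOV R1, 18  → R1 = 18
  MOV R2, 13  → R2 = 13
  MOV R4, 12  → R4 = 12
  MUL R1, R4  → R1 = 18 * 12 = 216
  ADD R1, R2  → R1 = 216 + 13 = 229
Final: R1 = 229

229


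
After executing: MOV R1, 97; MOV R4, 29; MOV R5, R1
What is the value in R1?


Register state trace:
  MOV R1, 97  → R1 = 97
  MOV R4, 29  → R4 = 29
  MOV R5, R1  → R5 = 97
Final: R1 = 97

97


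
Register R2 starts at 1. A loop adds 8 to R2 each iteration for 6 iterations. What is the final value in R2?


Starting value: R2 = 1
  Iter 1: R2 = 1 + 8 = 9
  Iter 2: R2 = 9 + 8 = 17
  Iter 3: R2 = 17 + 8 = 25
  Iter 4: R2 = 25 + 8 = 33
  Iter 5: R2 = 33 + 8 = 41
  Iter 6: R2 = 41 + 8 = 49
Final: R2 = 49

49


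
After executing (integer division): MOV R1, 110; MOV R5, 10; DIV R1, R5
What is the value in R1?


Register state trace:
  MOV R1, 110  → R1 = 110
  MOV R5, 10  → R5 = 10
  DIV R1, R5  → R1 = 110 // 10 = 11
Final: R1 = 11

11


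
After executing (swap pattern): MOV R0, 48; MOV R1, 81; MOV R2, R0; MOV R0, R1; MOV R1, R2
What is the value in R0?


Register state trace (swap pattern):
  MOV R0, 48  → R0 = 48
  MOV R1, 81  → R1 = 81
  MOV R2, R0  → R2 = 48  (save R0)
  MOV R0, R1  → R0 = 81  (R0 gets R1's value)
  MOV R1, R2  → R1 = 48  (R1 gets saved value)
Final: R0 = 81

81


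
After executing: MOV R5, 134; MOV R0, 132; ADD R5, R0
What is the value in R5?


Register state trace:
  MOV R5, 134  → R5 = 134
  MOV R0, 132  → R0 = 132
  ADD R5, R0  → R5 = 134 + 132 = 266
Final: R5 = 266

266


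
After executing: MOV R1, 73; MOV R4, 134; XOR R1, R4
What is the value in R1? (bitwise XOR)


Register state trace:
  MOV R1, 73  → R1 = 73 (0b01001001)
  MOV R4, 134  → R4 = 134 (0b10000110)
  XOR R1, R4  → R1 = 73 XOR 134 = 207 (0b11001111)
Final: R1 = 207

207


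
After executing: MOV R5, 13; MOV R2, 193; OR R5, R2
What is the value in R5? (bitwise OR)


Register state trace:
  MOV R5, 13  → R5 = 13 (0b00001101)
  MOV R2, 193  → R2 = 193 (0b11000001)
  OR R5, R2   → R5 = 13 OR 193 = 205 (0b11001101)
Final: R5 = 205

205


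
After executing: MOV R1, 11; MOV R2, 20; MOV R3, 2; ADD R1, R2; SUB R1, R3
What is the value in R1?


Register state trace:
  MOV R1, 11  → R1 = 11
  MOV R2, 20  → R2 = 20
  MOV R3, 2  → R3 = 2
  ADD R1, R2  → R1 = 11 + 20 = 31
  SUB R1, R3  → R1 = 31 - 2 = 29
Final: R1 = 29

29


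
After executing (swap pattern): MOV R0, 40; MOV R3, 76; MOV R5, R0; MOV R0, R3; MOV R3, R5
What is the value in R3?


Register state trace (swap pattern):
  MOV R0, 40  → R0 = 40
  MOV R3, 76  → R3 = 76
  MOV R5, R0  → R5 = 40  (save R0)
  MOV R0, R3  → R0 = 76  (R0 gets R3's value)
  MOV R3, R5  → R3 = 40  (R3 gets saved value)
Final: R3 = 40

40


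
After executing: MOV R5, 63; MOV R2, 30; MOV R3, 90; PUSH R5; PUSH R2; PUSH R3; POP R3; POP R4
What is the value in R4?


Stack trace (top is rightmost):
  MOV R5, 63  → R5 = 63
  MOV R2, 30  → R2 = 30
  MOV R3, 90  → R3 = 90
  PUSH R5  → stack: [63]
  PUSH R2  → stack: [63, 30]
  PUSH R3  → stack: [63, 30, 90]
  POP R3  → R3 = 90, stack: [63, 30]
  POP R4  → R4 = 30, stack: [63]
Final: R4 = 30

30


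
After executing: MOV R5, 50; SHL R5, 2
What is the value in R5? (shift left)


Register state trace:
  MOV R5, 50  → R5 = 50
  SHL R5, 2  → R5 = 50 << 2 = 50 * 2^2 = 200
Final: R5 = 200

200


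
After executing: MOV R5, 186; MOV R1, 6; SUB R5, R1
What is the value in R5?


Register state trace:
  MOV R5, 186  → R5 = 186
  MOV R1, 6  → R1 = 6
  SUB R5, R1  → R5 = 186 - 6 = 180
Final: R5 = 180

180


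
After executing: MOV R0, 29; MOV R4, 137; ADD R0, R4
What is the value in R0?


Register state trace:
  MOV R0, 29  → R0 = 29
  MOV R4, 137  → R4 = 137
  ADD R0, R4  → R0 = 29 + 137 = 166
Final: R0 = 166

166


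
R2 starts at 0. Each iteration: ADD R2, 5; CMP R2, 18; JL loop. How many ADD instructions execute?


Loop trace (R2 starts at 0, target 18, step 5):
  ADD #1: R2 = 0 + 5 = 5  → 5 < 18, loop
  ADD #2: R2 = 5 + 5 = 10  → 10 < 18, loop
  ADD #3: R2 = 10 + 5 = 15  → 15 < 18, loop
  ADD #4: R2 = 15 + 5 = 20  → 20 >= 18, exit
Total ADD instructions: 4

4


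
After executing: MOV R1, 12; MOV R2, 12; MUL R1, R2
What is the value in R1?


Register state trace:
  MOV R1, 12  → R1 = 12
  MOV R2, 12  → R2 = 12
  MUL R1, R2  → R1 = 12 * 12 = 144
Final: R1 = 144

144


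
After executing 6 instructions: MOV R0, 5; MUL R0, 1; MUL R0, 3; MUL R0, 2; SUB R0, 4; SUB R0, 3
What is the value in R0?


Register state trace:
  MOV R0, 5  → R0 = 5
  MUL R0, 1  → R0 = 5 * 1 = 5
  MUL R0, 3  → R0 = 5 * 3 = 15
  MUL R0, 2  → R0 = 15 * 2 = 30
  SUB R0, 4  → R0 = 30 - 4 = 26
  SUB R0, 3  → R0 = 26 - 3 = 23
Final: R0 = 23

23


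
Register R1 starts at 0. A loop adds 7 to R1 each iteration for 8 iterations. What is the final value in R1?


Starting value: R1 = 0
  Iter 1: R1 = 0 + 7 = 7
  Iter 2: R1 = 7 + 7 = 14
  Iter 3: R1 = 14 + 7 = 21
  Iter 4: R1 = 21 + 7 = 28
  Iter 5: R1 = 28 + 7 = 35
  Iter 6: R1 = 35 + 7 = 42
  Iter 7: R1 = 42 + 7 = 49
  Iter 8: R1 = 49 + 7 = 56
Final: R1 = 56

56


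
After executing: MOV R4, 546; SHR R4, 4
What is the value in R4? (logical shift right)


Register state trace:
  MOV R4, 546  → R4 = 546
  SHR R4, 4  → R4 = 546 >> 4 = 546 // 2^4 = 34
Final: R4 = 34

34


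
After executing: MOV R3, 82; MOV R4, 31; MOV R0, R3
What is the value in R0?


Register state trace:
  MOV R3, 82  → R3 = 82
  MOV R4, 31  → R4 = 31
  MOV R0, R3  → R0 = 82
Final: R0 = 82

82


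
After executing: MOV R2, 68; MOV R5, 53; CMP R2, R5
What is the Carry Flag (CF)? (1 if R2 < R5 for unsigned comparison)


Register state trace:
  MOV R2, 68  → R2 = 68
  MOV R5, 53  → R5 = 53
  CMP R2, R5  → unsigned 68 - 53: no borrow
  68 >= 53, so CF = 0
CF = 0

0


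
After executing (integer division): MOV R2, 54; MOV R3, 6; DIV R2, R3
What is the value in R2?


Register state trace:
  MOV R2, 54  → R2 = 54
  MOV R3, 6  → R3 = 6
  DIV R2, R3  → R2 = 54 // 6 = 9
Final: R2 = 9

9


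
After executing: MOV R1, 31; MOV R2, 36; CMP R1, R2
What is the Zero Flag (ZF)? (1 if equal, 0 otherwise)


Register state trace:
  MOV R1, 31  → R1 = 31
  MOV R2, 36  → R2 = 36
  CMP R1, R2  → computes 31 - 36 = -5
  Result is nonzero, so values are not equal
ZF = 0

0


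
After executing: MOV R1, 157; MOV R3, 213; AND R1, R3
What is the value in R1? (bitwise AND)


Register state trace:
  MOV R1, 157  → R1 = 157 (0b10011101)
  MOV R3, 213  → R3 = 213 (0b11010101)
  AND R1, R3  → R1 = 157 AND 213 = 149 (0b10010101)
Final: R1 = 149

149


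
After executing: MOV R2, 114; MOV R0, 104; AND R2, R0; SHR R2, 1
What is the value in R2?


Register state trace:
  MOV R2, 114  → R2 = 114 (0b01110010)
  MOV R0, 104  → R0 = 104 (0b01101000)
  AND R2, R0  → R2 = 114 AND 104 = 96 (0b01100000)
  SHR R2, 1  → R2 = 96 >> 1 = 48
Final: R2 = 48

48


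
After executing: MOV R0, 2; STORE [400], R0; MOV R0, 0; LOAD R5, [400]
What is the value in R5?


Register and memory trace:
  MOV R0, 2  → R0 = 2
  STORE [400], R0  → mem[400] = 2
  MOV R0, 0  → R0 = 0
  LOAD R5, [400]  → R5 = mem[400] = 2
Final: R5 = 2

2


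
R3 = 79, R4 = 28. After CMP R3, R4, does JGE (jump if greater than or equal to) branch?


Trace:
  R3 = 79, R4 = 28
  CMP R3, R4  → compares 79 vs 28
  JGE checks: is 79 greater than or equal to 28?
  79 > 28, so condition is true
Branch taken: Yes

Yes


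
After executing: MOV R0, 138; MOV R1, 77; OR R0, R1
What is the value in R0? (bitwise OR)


Register state trace:
  MOV R0, 138  → R0 = 138 (0b10001010)
  MOV R1, 77  → R1 = 77 (0b01001101)
  OR R0, R1   → R0 = 138 OR 77 = 207 (0b11001111)
Final: R0 = 207

207


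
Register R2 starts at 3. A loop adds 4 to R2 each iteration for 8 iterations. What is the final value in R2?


Starting value: R2 = 3
  Iter 1: R2 = 3 + 4 = 7
  Iter 2: R2 = 7 + 4 = 11
  Iter 3: R2 = 11 + 4 = 15
  Iter 4: R2 = 15 + 4 = 19
  Iter 5: R2 = 19 + 4 = 23
  Iter 6: R2 = 23 + 4 = 27
  Iter 7: R2 = 27 + 4 = 31
  Iter 8: R2 = 31 + 4 = 35
Final: R2 = 35

35


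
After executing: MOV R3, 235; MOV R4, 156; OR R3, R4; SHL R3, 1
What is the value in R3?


Register state trace:
  MOV R3, 235  → R3 = 235 (0b11101011)
  MOV R4, 156  → R4 = 156 (0b10011100)
  OR R3, R4  → R3 = 235 OR 156 = 255 (0b11111111)
  SHL R3, 1  → R3 = 255 << 1 = 510
Final: R3 = 510

510


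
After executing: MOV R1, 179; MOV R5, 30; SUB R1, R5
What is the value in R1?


Register state trace:
  MOV R1, 179  → R1 = 179
  MOV R5, 30  → R5 = 30
  SUB R1, R5  → R1 = 179 - 30 = 149
Final: R1 = 149

149


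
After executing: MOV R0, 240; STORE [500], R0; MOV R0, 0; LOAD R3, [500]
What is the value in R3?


Register and memory trace:
  MOV R0, 240  → R0 = 240
  STORE [500], R0  → mem[500] = 240
  MOV R0, 0  → R0 = 0
  LOAD R3, [500]  → R3 = mem[500] = 240
Final: R3 = 240

240


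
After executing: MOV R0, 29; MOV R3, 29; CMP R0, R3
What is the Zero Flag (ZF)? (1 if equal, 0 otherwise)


Register state trace:
  MOV R0, 29  → R0 = 29
  MOV R3, 29  → R3 = 29
  CMP R0, R3  → computes 29 - 29 = 0
  Result is zero, so values are equal
ZF = 1

1


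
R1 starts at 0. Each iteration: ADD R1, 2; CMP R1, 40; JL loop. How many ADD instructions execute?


Loop trace (R1 starts at 0, target 40, step 2):
  ADD #1: R1 = 0 + 2 = 2  → 2 < 40, loop
  ADD #2: R1 = 2 + 2 = 4  → 4 < 40, loop
  ADD #3: R1 = 4 + 2 = 6  → 6 < 40, loop
  ADD #4: R1 = 6 + 2 = 8  → 8 < 40, loop
  ADD #5: R1 = 8 + 2 = 10  → 10 < 40, loop
  ADD #6: R1 = 10 + 2 = 12  → 12 < 40, loop
  ADD #7: R1 = 12 + 2 = 14  → 14 < 40, loop
  ADD #8: R1 = 14 + 2 = 16  → 16 < 40, loop
  ADD #9: R1 = 16 + 2 = 18  → 18 < 40, loop
  ADD #10: R1 = 18 + 2 = 20  → 20 < 40, loop
  ADD #11: R1 = 20 + 2 = 22  → 22 < 40, loop
  ADD #12: R1 = 22 + 2 = 24  → 24 < 40, loop
  ADD #13: R1 = 24 + 2 = 26  → 26 < 40, loop
  ADD #14: R1 = 26 + 2 = 28  → 28 < 40, loop
  ADD #15: R1 = 28 + 2 = 30  → 30 < 40, loop
  ADD #16: R1 = 30 + 2 = 32  → 32 < 40, loop
  ADD #17: R1 = 32 + 2 = 34  → 34 < 40, loop
  ADD #18: R1 = 34 + 2 = 36  → 36 < 40, loop
  ADD #19: R1 = 36 + 2 = 38  → 38 < 40, loop
  ADD #20: R1 = 38 + 2 = 40  → 40 >= 40, exit
Total ADD instructions: 20

20


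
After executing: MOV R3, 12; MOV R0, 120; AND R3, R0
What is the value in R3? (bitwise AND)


Register state trace:
  MOV R3, 12  → R3 = 12 (0b00001100)
  MOV R0, 120  → R0 = 120 (0b01111000)
  AND R3, R0  → R3 = 12 AND 120 = 8 (0b00001000)
Final: R3 = 8

8


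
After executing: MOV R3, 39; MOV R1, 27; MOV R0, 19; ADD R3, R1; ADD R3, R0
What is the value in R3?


Register state trace:
  MOV R3, 39  → R3 = 39
  MOV R1, 27  → R1 = 27
  MOV R0, 19  → R0 = 19
  ADD R3, R1  → R3 = 39 + 27 = 66
  ADD R3, R0  → R3 = 66 + 19 = 85
Final: R3 = 85

85


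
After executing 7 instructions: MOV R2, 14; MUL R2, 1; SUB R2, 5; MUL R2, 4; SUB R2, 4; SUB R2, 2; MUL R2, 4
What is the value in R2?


Register state trace:
  MOV R2, 14  → R2 = 14
  MUL R2, 1  → R2 = 14 * 1 = 14
  SUB R2, 5  → R2 = 14 - 5 = 9
  MUL R2, 4  → R2 = 9 * 4 = 36
  SUB R2, 4  → R2 = 36 - 4 = 32
  SUB R2, 2  → R2 = 32 - 2 = 30
  MUL R2, 4  → R2 = 30 * 4 = 120
Final: R2 = 120

120


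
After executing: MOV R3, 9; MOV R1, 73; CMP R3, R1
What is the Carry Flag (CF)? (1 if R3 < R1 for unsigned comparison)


Register state trace:
  MOV R3, 9  → R3 = 9
  MOV R1, 73  → R1 = 73
  CMP R3, R1  → unsigned 9 - 73: borrow occurs
  9 < 73, so CF = 1
CF = 1

1


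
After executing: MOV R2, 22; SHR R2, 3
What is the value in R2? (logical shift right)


Register state trace:
  MOV R2, 22  → R2 = 22
  SHR R2, 3  → R2 = 22 >> 3 = 22 // 2^3 = 2
Final: R2 = 2

2


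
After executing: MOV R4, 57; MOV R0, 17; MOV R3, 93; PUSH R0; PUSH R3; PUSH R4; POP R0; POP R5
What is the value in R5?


Stack trace (top is rightmost):
  MOV R4, 57  → R4 = 57
  MOV R0, 17  → R0 = 17
  MOV R3, 93  → R3 = 93
  PUSH R0  → stack: [17]
  PUSH R3  → stack: [17, 93]
  PUSH R4  → stack: [17, 93, 57]
  POP R0  → R0 = 57, stack: [17, 93]
  POP R5  → R5 = 93, stack: [17]
Final: R5 = 93

93


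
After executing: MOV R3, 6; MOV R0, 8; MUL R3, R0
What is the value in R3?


Register state trace:
  MOV R3, 6  → R3 = 6
  MOV R0, 8  → R0 = 8
  MUL R3, R0  → R3 = 6 * 8 = 48
Final: R3 = 48

48


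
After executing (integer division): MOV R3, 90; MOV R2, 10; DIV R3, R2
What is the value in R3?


Register state trace:
  MOV R3, 90  → R3 = 90
  MOV R2, 10  → R2 = 10
  DIV R3, R2  → R3 = 90 // 10 = 9
Final: R3 = 9

9


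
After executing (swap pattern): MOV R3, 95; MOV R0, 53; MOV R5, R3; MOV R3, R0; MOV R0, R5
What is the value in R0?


Register state trace (swap pattern):
  MOV R3, 95  → R3 = 95
  MOV R0, 53  → R0 = 53
  MOV R5, R3  → R5 = 95  (save R3)
  MOV R3, R0  → R3 = 53  (R3 gets R0's value)
  MOV R0, R5  → R0 = 95  (R0 gets saved value)
Final: R0 = 95

95


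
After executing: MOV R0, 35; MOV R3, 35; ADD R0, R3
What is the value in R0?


Register state trace:
  MOV R0, 35  → R0 = 35
  MOV R3, 35  → R3 = 35
  ADD R0, R3  → R0 = 35 + 35 = 70
Final: R0 = 70

70


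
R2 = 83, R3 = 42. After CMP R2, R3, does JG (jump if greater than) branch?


Trace:
  R2 = 83, R3 = 42
  CMP R2, R3  → compares 83 vs 42
  JG checks: is 83 greater than 42?
  83 > 42, so condition is true
Branch taken: Yes

Yes


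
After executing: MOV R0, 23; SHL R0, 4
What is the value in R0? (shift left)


Register state trace:
  MOV R0, 23  → R0 = 23
  SHL R0, 4  → R0 = 23 << 4 = 23 * 2^4 = 368
Final: R0 = 368

368


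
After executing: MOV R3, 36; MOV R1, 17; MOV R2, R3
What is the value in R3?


Register state trace:
  MOV R3, 36  → R3 = 36
  MOV R1, 17  → R1 = 17
  MOV R2, R3  → R2 = 36
Final: R3 = 36

36


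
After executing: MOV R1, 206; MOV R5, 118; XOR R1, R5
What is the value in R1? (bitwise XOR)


Register state trace:
  MOV R1, 206  → R1 = 206 (0b11001110)
  MOV R5, 118  → R5 = 118 (0b01110110)
  XOR R1, R5  → R1 = 206 XOR 118 = 184 (0b10111000)
Final: R1 = 184

184


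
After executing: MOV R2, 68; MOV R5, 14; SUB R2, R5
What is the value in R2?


Register state trace:
  MOV R2, 68  → R2 = 68
  MOV R5, 14  → R5 = 14
  SUB R2, R5  → R2 = 68 - 14 = 54
Final: R2 = 54

54


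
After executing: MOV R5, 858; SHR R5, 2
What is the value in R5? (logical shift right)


Register state trace:
  MOV R5, 858  → R5 = 858
  SHR R5, 2  → R5 = 858 >> 2 = 858 // 2^2 = 214
Final: R5 = 214

214


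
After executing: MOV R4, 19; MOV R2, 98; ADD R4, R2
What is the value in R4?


Register state trace:
  MOV R4, 19  → R4 = 19
  MOV R2, 98  → R2 = 98
  ADD R4, R2  → R4 = 19 + 98 = 117
Final: R4 = 117

117


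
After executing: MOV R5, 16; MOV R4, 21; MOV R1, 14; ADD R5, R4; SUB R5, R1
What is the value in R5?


Register state trace:
  MOV R5, 16  → R5 = 16
  MOV R4, 21  → R4 = 21
  MOV R1, 14  → R1 = 14
  ADD R5, R4  → R5 = 16 + 21 = 37
  SUB R5, R1  → R5 = 37 - 14 = 23
Final: R5 = 23

23


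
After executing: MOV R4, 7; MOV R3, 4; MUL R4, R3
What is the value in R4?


Register state trace:
  MOV R4, 7  → R4 = 7
  MOV R3, 4  → R3 = 4
  MUL R4, R3  → R4 = 7 * 4 = 28
Final: R4 = 28

28


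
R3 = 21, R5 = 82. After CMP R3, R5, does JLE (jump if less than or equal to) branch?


Trace:
  R3 = 21, R5 = 82
  CMP R3, R5  → compares 21 vs 82
  JLE checks: is 21 less than or equal to 82?
  21 < 82, so condition is true
Branch taken: Yes

Yes


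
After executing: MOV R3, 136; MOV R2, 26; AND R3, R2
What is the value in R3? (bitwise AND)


Register state trace:
  MOV R3, 136  → R3 = 136 (0b10001000)
  MOV R2, 26  → R2 = 26 (0b00011010)
  AND R3, R2  → R3 = 136 AND 26 = 8 (0b00001000)
Final: R3 = 8

8


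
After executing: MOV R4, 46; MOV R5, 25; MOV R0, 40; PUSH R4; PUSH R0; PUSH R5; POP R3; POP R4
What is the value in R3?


Stack trace (top is rightmost):
  MOV R4, 46  → R4 = 46
  MOV R5, 25  → R5 = 25
  MOV R0, 40  → R0 = 40
  PUSH R4  → stack: [46]
  PUSH R0  → stack: [46, 40]
  PUSH R5  → stack: [46, 40, 25]
  POP R3  → R3 = 25, stack: [46, 40]
  POP R4  → R4 = 40, stack: [46]
Final: R3 = 25

25


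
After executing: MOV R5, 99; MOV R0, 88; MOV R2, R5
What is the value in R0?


Register state trace:
  MOV R5, 99  → R5 = 99
  MOV R0, 88  → R0 = 88
  MOV R2, R5  → R2 = 99
Final: R0 = 88

88


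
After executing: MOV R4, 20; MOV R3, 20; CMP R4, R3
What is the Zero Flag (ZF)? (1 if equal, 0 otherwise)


Register state trace:
  MOV R4, 20  → R4 = 20
  MOV R3, 20  → R3 = 20
  CMP R4, R3  → computes 20 - 20 = 0
  Result is zero, so values are equal
ZF = 1

1


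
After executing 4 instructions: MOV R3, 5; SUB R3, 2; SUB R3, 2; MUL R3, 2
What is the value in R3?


Register state trace:
  MOV R3, 5  → R3 = 5
  SUB R3, 2  → R3 = 5 - 2 = 3
  SUB R3, 2  → R3 = 3 - 2 = 1
  MUL R3, 2  → R3 = 1 * 2 = 2
Final: R3 = 2

2


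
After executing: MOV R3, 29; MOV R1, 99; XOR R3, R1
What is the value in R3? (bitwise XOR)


Register state trace:
  MOV R3, 29  → R3 = 29 (0b00011101)
  MOV R1, 99  → R1 = 99 (0b01100011)
  XOR R3, R1  → R3 = 29 XOR 99 = 126 (0b01111110)
Final: R3 = 126

126


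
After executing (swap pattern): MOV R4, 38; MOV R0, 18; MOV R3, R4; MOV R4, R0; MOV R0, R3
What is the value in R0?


Register state trace (swap pattern):
  MOV R4, 38  → R4 = 38
  MOV R0, 18  → R0 = 18
  MOV R3, R4  → R3 = 38  (save R4)
  MOV R4, R0  → R4 = 18  (R4 gets R0's value)
  MOV R0, R3  → R0 = 38  (R0 gets saved value)
Final: R0 = 38

38


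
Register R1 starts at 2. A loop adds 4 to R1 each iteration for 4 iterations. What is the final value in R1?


Starting value: R1 = 2
  Iter 1: R1 = 2 + 4 = 6
  Iter 2: R1 = 6 + 4 = 10
  Iter 3: R1 = 10 + 4 = 14
  Iter 4: R1 = 14 + 4 = 18
Final: R1 = 18

18


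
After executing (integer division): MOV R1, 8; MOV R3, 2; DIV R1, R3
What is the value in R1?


Register state trace:
  MOV R1, 8  → R1 = 8
  MOV R3, 2  → R3 = 2
  DIV R1, R3  → R1 = 8 // 2 = 4
Final: R1 = 4

4


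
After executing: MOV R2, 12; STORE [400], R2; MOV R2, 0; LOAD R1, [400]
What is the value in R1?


Register and memory trace:
  MOV R2, 12  → R2 = 12
  STORE [400], R2  → mem[400] = 12
  MOV R2, 0  → R2 = 0
  LOAD R1, [400]  → R1 = mem[400] = 12
Final: R1 = 12

12


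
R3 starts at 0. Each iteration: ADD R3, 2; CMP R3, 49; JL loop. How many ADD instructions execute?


Loop trace (R3 starts at 0, target 49, step 2):
  ADD #1: R3 = 0 + 2 = 2  → 2 < 49, loop
  ADD #2: R3 = 2 + 2 = 4  → 4 < 49, loop
  ADD #3: R3 = 4 + 2 = 6  → 6 < 49, loop
  ADD #4: R3 = 6 + 2 = 8  → 8 < 49, loop
  ADD #5: R3 = 8 + 2 = 10  → 10 < 49, loop
  ADD #6: R3 = 10 + 2 = 12  → 12 < 49, loop
  ADD #7: R3 = 12 + 2 = 14  → 14 < 49, loop
  ADD #8: R3 = 14 + 2 = 16  → 16 < 49, loop
  ADD #9: R3 = 16 + 2 = 18  → 18 < 49, loop
  ADD #10: R3 = 18 + 2 = 20  → 20 < 49, loop
  ADD #11: R3 = 20 + 2 = 22  → 22 < 49, loop
  ADD #12: R3 = 22 + 2 = 24  → 24 < 49, loop
  ADD #13: R3 = 24 + 2 = 26  → 26 < 49, loop
  ADD #14: R3 = 26 + 2 = 28  → 28 < 49, loop
  ADD #15: R3 = 28 + 2 = 30  → 30 < 49, loop
  ADD #16: R3 = 30 + 2 = 32  → 32 < 49, loop
  ADD #17: R3 = 32 + 2 = 34  → 34 < 49, loop
  ADD #18: R3 = 34 + 2 = 36  → 36 < 49, loop
  ADD #19: R3 = 36 + 2 = 38  → 38 < 49, loop
  ADD #20: R3 = 38 + 2 = 40  → 40 < 49, loop
  ADD #21: R3 = 40 + 2 = 42  → 42 < 49, loop
  ADD #22: R3 = 42 + 2 = 44  → 44 < 49, loop
  ADD #23: R3 = 44 + 2 = 46  → 46 < 49, loop
  ADD #24: R3 = 46 + 2 = 48  → 48 < 49, loop
  ADD #25: R3 = 48 + 2 = 50  → 50 >= 49, exit
Total ADD instructions: 25

25


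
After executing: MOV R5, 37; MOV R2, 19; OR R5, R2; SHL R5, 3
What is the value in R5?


Register state trace:
  MOV R5, 37  → R5 = 37 (0b00100101)
  MOV R2, 19  → R2 = 19 (0b00010011)
  OR R5, R2  → R5 = 37 OR 19 = 55 (0b00110111)
  SHL R5, 3  → R5 = 55 << 3 = 440
Final: R5 = 440

440


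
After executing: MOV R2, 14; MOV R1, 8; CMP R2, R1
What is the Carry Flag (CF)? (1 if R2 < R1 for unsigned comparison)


Register state trace:
  MOV R2, 14  → R2 = 14
  MOV R1, 8  → R1 = 8
  CMP R2, R1  → unsigned 14 - 8: no borrow
  14 >= 8, so CF = 0
CF = 0

0


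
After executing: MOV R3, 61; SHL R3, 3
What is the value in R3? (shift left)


Register state trace:
  MOV R3, 61  → R3 = 61
  SHL R3, 3  → R3 = 61 << 3 = 61 * 2^3 = 488
Final: R3 = 488

488


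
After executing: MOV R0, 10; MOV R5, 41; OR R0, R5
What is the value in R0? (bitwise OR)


Register state trace:
  MOV R0, 10  → R0 = 10 (0b00001010)
  MOV R5, 41  → R5 = 41 (0b00101001)
  OR R0, R5   → R0 = 10 OR 41 = 43 (0b00101011)
Final: R0 = 43

43


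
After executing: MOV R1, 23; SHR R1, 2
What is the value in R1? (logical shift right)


Register state trace:
  MOV R1, 23  → R1 = 23
  SHR R1, 2  → R1 = 23 >> 2 = 23 // 2^2 = 5
Final: R1 = 5

5


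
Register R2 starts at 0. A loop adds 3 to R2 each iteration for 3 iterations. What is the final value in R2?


Starting value: R2 = 0
  Iter 1: R2 = 0 + 3 = 3
  Iter 2: R2 = 3 + 3 = 6
  Iter 3: R2 = 6 + 3 = 9
Final: R2 = 9

9


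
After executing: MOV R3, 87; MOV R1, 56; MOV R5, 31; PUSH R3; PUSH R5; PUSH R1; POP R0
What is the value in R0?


Stack trace (top is rightmost):
  MOV R3, 87  → R3 = 87
  MOV R1, 56  → R1 = 56
  MOV R5, 31  → R5 = 31
  PUSH R3  → stack: [87]
  PUSH R5  → stack: [87, 31]
  PUSH R1  → stack: [87, 31, 56]
  POP R0  → R0 = 56, stack: [87, 31]
Final: R0 = 56

56


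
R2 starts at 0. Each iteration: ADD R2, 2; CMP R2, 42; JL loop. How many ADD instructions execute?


Loop trace (R2 starts at 0, target 42, step 2):
  ADD #1: R2 = 0 + 2 = 2  → 2 < 42, loop
  ADD #2: R2 = 2 + 2 = 4  → 4 < 42, loop
  ADD #3: R2 = 4 + 2 = 6  → 6 < 42, loop
  ADD #4: R2 = 6 + 2 = 8  → 8 < 42, loop
  ADD #5: R2 = 8 + 2 = 10  → 10 < 42, loop
  ADD #6: R2 = 10 + 2 = 12  → 12 < 42, loop
  ADD #7: R2 = 12 + 2 = 14  → 14 < 42, loop
  ADD #8: R2 = 14 + 2 = 16  → 16 < 42, loop
  ADD #9: R2 = 16 + 2 = 18  → 18 < 42, loop
  ADD #10: R2 = 18 + 2 = 20  → 20 < 42, loop
  ADD #11: R2 = 20 + 2 = 22  → 22 < 42, loop
  ADD #12: R2 = 22 + 2 = 24  → 24 < 42, loop
  ADD #13: R2 = 24 + 2 = 26  → 26 < 42, loop
  ADD #14: R2 = 26 + 2 = 28  → 28 < 42, loop
  ADD #15: R2 = 28 + 2 = 30  → 30 < 42, loop
  ADD #16: R2 = 30 + 2 = 32  → 32 < 42, loop
  ADD #17: R2 = 32 + 2 = 34  → 34 < 42, loop
  ADD #18: R2 = 34 + 2 = 36  → 36 < 42, loop
  ADD #19: R2 = 36 + 2 = 38  → 38 < 42, loop
  ADD #20: R2 = 38 + 2 = 40  → 40 < 42, loop
  ADD #21: R2 = 40 + 2 = 42  → 42 >= 42, exit
Total ADD instructions: 21

21


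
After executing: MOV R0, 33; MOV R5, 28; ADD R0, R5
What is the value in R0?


Register state trace:
  MOV R0, 33  → R0 = 33
  MOV R5, 28  → R5 = 28
  ADD R0, R5  → R0 = 33 + 28 = 61
Final: R0 = 61

61


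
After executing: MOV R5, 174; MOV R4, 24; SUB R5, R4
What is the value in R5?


Register state trace:
  MOV R5, 174  → R5 = 174
  MOV R4, 24  → R4 = 24
  SUB R5, R4  → R5 = 174 - 24 = 150
Final: R5 = 150

150


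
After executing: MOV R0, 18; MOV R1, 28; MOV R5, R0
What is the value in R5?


Register state trace:
  MOV R0, 18  → R0 = 18
  MOV R1, 28  → R1 = 28
  MOV R5, R0  → R5 = 18
Final: R5 = 18

18


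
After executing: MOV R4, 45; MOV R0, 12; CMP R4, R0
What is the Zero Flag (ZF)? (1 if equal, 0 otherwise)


Register state trace:
  MOV R4, 45  → R4 = 45
  MOV R0, 12  → R0 = 12
  CMP R4, R0  → computes 45 - 12 = 33
  Result is nonzero, so values are not equal
ZF = 0

0


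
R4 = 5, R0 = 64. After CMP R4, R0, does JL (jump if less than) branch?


Trace:
  R4 = 5, R0 = 64
  CMP R4, R0  → compares 5 vs 64
  JL checks: is 5 less than 64?
  5 < 64, so condition is true
Branch taken: Yes

Yes


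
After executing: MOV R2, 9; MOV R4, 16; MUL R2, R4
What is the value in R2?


Register state trace:
  MOV R2, 9  → R2 = 9
  MOV R4, 16  → R4 = 16
  MUL R2, R4  → R2 = 9 * 16 = 144
Final: R2 = 144

144


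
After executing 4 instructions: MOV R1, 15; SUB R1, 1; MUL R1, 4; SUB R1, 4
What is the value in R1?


Register state trace:
  MOV R1, 15  → R1 = 15
  SUB R1, 1  → R1 = 15 - 1 = 14
  MUL R1, 4  → R1 = 14 * 4 = 56
  SUB R1, 4  → R1 = 56 - 4 = 52
Final: R1 = 52

52


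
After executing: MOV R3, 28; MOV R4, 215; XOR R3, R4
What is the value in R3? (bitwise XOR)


Register state trace:
  MOV R3, 28  → R3 = 28 (0b00011100)
  MOV R4, 215  → R4 = 215 (0b11010111)
  XOR R3, R4  → R3 = 28 XOR 215 = 203 (0b11001011)
Final: R3 = 203

203


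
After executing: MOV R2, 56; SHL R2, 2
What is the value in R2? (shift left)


Register state trace:
  MOV R2, 56  → R2 = 56
  SHL R2, 2  → R2 = 56 << 2 = 56 * 2^2 = 224
Final: R2 = 224

224


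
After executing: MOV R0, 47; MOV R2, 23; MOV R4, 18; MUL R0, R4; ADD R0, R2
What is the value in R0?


Register state trace:
  MOV R0, 47  → R0 = 47
  MOV R2, 23  → R2 = 23
  MOV R4, 18  → R4 = 18
  MUL R0, R4  → R0 = 47 * 18 = 846
  ADD R0, R2  → R0 = 846 + 23 = 869
Final: R0 = 869

869


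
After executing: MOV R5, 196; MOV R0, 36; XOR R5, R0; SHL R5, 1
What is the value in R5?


Register state trace:
  MOV R5, 196  → R5 = 196 (0b11000100)
  MOV R0, 36  → R0 = 36 (0b00100100)
  XOR R5, R0  → R5 = 196 XOR 36 = 224 (0b11100000)
  SHL R5, 1  → R5 = 224 << 1 = 448
Final: R5 = 448

448


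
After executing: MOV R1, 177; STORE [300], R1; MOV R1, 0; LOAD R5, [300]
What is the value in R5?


Register and memory trace:
  MOV R1, 177  → R1 = 177
  STORE [300], R1  → mem[300] = 177
  MOV R1, 0  → R1 = 0
  LOAD R5, [300]  → R5 = mem[300] = 177
Final: R5 = 177

177


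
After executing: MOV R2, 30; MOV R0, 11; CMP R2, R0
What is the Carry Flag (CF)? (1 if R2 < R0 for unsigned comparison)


Register state trace:
  MOV R2, 30  → R2 = 30
  MOV R0, 11  → R0 = 11
  CMP R2, R0  → unsigned 30 - 11: no borrow
  30 >= 11, so CF = 0
CF = 0

0


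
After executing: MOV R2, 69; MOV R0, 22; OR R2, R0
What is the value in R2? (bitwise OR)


Register state trace:
  MOV R2, 69  → R2 = 69 (0b01000101)
  MOV R0, 22  → R0 = 22 (0b00010110)
  OR R2, R0   → R2 = 69 OR 22 = 87 (0b01010111)
Final: R2 = 87

87


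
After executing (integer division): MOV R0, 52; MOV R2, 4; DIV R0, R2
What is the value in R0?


Register state trace:
  MOV R0, 52  → R0 = 52
  MOV R2, 4  → R2 = 4
  DIV R0, R2  → R0 = 52 // 4 = 13
Final: R0 = 13

13


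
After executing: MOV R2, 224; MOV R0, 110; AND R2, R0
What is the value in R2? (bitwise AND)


Register state trace:
  MOV R2, 224  → R2 = 224 (0b11100000)
  MOV R0, 110  → R0 = 110 (0b01101110)
  AND R2, R0  → R2 = 224 AND 110 = 96 (0b01100000)
Final: R2 = 96

96


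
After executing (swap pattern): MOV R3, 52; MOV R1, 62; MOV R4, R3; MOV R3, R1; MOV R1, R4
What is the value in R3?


Register state trace (swap pattern):
  MOV R3, 52  → R3 = 52
  MOV R1, 62  → R1 = 62
  MOV R4, R3  → R4 = 52  (save R3)
  MOV R3, R1  → R3 = 62  (R3 gets R1's value)
  MOV R1, R4  → R1 = 52  (R1 gets saved value)
Final: R3 = 62

62


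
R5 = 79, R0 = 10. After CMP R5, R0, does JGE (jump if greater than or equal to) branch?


Trace:
  R5 = 79, R0 = 10
  CMP R5, R0  → compares 79 vs 10
  JGE checks: is 79 greater than or equal to 10?
  79 > 10, so condition is true
Branch taken: Yes

Yes


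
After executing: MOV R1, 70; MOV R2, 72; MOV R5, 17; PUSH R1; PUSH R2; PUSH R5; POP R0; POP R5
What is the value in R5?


Stack trace (top is rightmost):
  MOV R1, 70  → R1 = 70
  MOV R2, 72  → R2 = 72
  MOV R5, 17  → R5 = 17
  PUSH R1  → stack: [70]
  PUSH R2  → stack: [70, 72]
  PUSH R5  → stack: [70, 72, 17]
  POP R0  → R0 = 17, stack: [70, 72]
  POP R5  → R5 = 72, stack: [70]
Final: R5 = 72

72


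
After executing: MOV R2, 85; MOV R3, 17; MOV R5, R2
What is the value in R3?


Register state trace:
  MOV R2, 85  → R2 = 85
  MOV R3, 17  → R3 = 17
  MOV R5, R2  → R5 = 85
Final: R3 = 17

17


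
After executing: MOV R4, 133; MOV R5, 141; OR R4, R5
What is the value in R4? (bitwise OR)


Register state trace:
  MOV R4, 133  → R4 = 133 (0b10000101)
  MOV R5, 141  → R5 = 141 (0b10001101)
  OR R4, R5   → R4 = 133 OR 141 = 141 (0b10001101)
Final: R4 = 141

141


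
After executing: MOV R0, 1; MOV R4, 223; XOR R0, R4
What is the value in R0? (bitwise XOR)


Register state trace:
  MOV R0, 1  → R0 = 1 (0b00000001)
  MOV R4, 223  → R4 = 223 (0b11011111)
  XOR R0, R4  → R0 = 1 XOR 223 = 222 (0b11011110)
Final: R0 = 222

222


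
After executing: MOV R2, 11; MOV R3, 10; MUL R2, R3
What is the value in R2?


Register state trace:
  MOV R2, 11  → R2 = 11
  MOV R3, 10  → R3 = 10
  MUL R2, R3  → R2 = 11 * 10 = 110
Final: R2 = 110

110


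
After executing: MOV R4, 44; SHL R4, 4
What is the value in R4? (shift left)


Register state trace:
  MOV R4, 44  → R4 = 44
  SHL R4, 4  → R4 = 44 << 4 = 44 * 2^4 = 704
Final: R4 = 704

704


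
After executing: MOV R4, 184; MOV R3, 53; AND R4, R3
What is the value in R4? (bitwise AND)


Register state trace:
  MOV R4, 184  → R4 = 184 (0b10111000)
  MOV R3, 53  → R3 = 53 (0b00110101)
  AND R4, R3  → R4 = 184 AND 53 = 48 (0b00110000)
Final: R4 = 48

48


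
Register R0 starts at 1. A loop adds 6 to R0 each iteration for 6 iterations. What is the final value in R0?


Starting value: R0 = 1
  Iter 1: R0 = 1 + 6 = 7
  Iter 2: R0 = 7 + 6 = 13
  Iter 3: R0 = 13 + 6 = 19
  Iter 4: R0 = 19 + 6 = 25
  Iter 5: R0 = 25 + 6 = 31
  Iter 6: R0 = 31 + 6 = 37
Final: R0 = 37

37


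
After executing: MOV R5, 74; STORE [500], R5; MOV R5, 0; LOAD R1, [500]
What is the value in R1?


Register and memory trace:
  MOV R5, 74  → R5 = 74
  STORE [500], R5  → mem[500] = 74
  MOV R5, 0  → R5 = 0
  LOAD R1, [500]  → R1 = mem[500] = 74
Final: R1 = 74

74


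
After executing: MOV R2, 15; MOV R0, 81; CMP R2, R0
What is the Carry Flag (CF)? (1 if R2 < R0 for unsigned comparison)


Register state trace:
  MOV R2, 15  → R2 = 15
  MOV R0, 81  → R0 = 81
  CMP R2, R0  → unsigned 15 - 81: borrow occurs
  15 < 81, so CF = 1
CF = 1

1


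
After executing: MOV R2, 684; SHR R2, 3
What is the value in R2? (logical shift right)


Register state trace:
  MOV R2, 684  → R2 = 684
  SHR R2, 3  → R2 = 684 >> 3 = 684 // 2^3 = 85
Final: R2 = 85

85


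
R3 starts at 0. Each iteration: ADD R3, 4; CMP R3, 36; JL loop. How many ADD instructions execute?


Loop trace (R3 starts at 0, target 36, step 4):
  ADD #1: R3 = 0 + 4 = 4  → 4 < 36, loop
  ADD #2: R3 = 4 + 4 = 8  → 8 < 36, loop
  ADD #3: R3 = 8 + 4 = 12  → 12 < 36, loop
  ADD #4: R3 = 12 + 4 = 16  → 16 < 36, loop
  ADD #5: R3 = 16 + 4 = 20  → 20 < 36, loop
  ADD #6: R3 = 20 + 4 = 24  → 24 < 36, loop
  ADD #7: R3 = 24 + 4 = 28  → 28 < 36, loop
  ADD #8: R3 = 28 + 4 = 32  → 32 < 36, loop
  ADD #9: R3 = 32 + 4 = 36  → 36 >= 36, exit
Total ADD instructions: 9

9


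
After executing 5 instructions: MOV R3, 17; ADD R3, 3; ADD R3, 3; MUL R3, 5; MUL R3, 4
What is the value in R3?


Register state trace:
  MOV R3, 17  → R3 = 17
  ADD R3, 3  → R3 = 17 + 3 = 20
  ADD R3, 3  → R3 = 20 + 3 = 23
  MUL R3, 5  → R3 = 23 * 5 = 115
  MUL R3, 4  → R3 = 115 * 4 = 460
Final: R3 = 460

460


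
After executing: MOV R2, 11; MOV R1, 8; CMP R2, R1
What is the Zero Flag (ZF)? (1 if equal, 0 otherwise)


Register state trace:
  MOV R2, 11  → R2 = 11
  MOV R1, 8  → R1 = 8
  CMP R2, R1  → computes 11 - 8 = 3
  Result is nonzero, so values are not equal
ZF = 0

0


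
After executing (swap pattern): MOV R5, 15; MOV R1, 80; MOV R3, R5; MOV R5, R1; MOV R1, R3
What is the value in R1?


Register state trace (swap pattern):
  MOV R5, 15  → R5 = 15
  MOV R1, 80  → R1 = 80
  MOV R3, R5  → R3 = 15  (save R5)
  MOV R5, R1  → R5 = 80  (R5 gets R1's value)
  MOV R1, R3  → R1 = 15  (R1 gets saved value)
Final: R1 = 15

15


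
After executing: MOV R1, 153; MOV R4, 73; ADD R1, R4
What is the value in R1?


Register state trace:
  MOV R1, 153  → R1 = 153
  MOV R4, 73  → R4 = 73
  ADD R1, R4  → R1 = 153 + 73 = 226
Final: R1 = 226

226


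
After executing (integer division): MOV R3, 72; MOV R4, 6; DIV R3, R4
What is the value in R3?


Register state trace:
  MOV R3, 72  → R3 = 72
  MOV R4, 6  → R4 = 6
  DIV R3, R4  → R3 = 72 // 6 = 12
Final: R3 = 12

12


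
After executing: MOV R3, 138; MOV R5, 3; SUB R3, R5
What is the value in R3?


Register state trace:
  MOV R3, 138  → R3 = 138
  MOV R5, 3  → R5 = 3
  SUB R3, R5  → R3 = 138 - 3 = 135
Final: R3 = 135

135


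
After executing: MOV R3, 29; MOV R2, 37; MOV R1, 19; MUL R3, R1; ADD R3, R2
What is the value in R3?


Register state trace:
  MOV R3, 29  → R3 = 29
  MOV R2, 37  → R2 = 37
  MOV R1, 19  → R1 = 19
  MUL R3, R1  → R3 = 29 * 19 = 551
  ADD R3, R2  → R3 = 551 + 37 = 588
Final: R3 = 588

588


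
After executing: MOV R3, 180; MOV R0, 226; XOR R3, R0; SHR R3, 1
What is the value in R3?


Register state trace:
  MOV R3, 180  → R3 = 180 (0b10110100)
  MOV R0, 226  → R0 = 226 (0b11100010)
  XOR R3, R0  → R3 = 180 XOR 226 = 86 (0b01010110)
  SHR R3, 1  → R3 = 86 >> 1 = 43
Final: R3 = 43

43


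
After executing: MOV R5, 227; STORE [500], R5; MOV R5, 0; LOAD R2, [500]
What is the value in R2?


Register and memory trace:
  MOV R5, 227  → R5 = 227
  STORE [500], R5  → mem[500] = 227
  MOV R5, 0  → R5 = 0
  LOAD R2, [500]  → R2 = mem[500] = 227
Final: R2 = 227

227


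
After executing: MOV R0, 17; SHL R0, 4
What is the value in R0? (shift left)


Register state trace:
  MOV R0, 17  → R0 = 17
  SHL R0, 4  → R0 = 17 << 4 = 17 * 2^4 = 272
Final: R0 = 272

272


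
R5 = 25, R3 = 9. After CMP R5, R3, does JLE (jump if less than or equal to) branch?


Trace:
  R5 = 25, R3 = 9
  CMP R5, R3  → compares 25 vs 9
  JLE checks: is 25 less than or equal to 9?
  25 > 9, so condition is false
Branch taken: No

No


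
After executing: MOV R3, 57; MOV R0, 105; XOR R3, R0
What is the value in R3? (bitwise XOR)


Register state trace:
  MOV R3, 57  → R3 = 57 (0b00111001)
  MOV R0, 105  → R0 = 105 (0b01101001)
  XOR R3, R0  → R3 = 57 XOR 105 = 80 (0b01010000)
Final: R3 = 80

80


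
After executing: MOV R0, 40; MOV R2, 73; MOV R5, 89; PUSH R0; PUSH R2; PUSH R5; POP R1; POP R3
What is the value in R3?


Stack trace (top is rightmost):
  MOV R0, 40  → R0 = 40
  MOV R2, 73  → R2 = 73
  MOV R5, 89  → R5 = 89
  PUSH R0  → stack: [40]
  PUSH R2  → stack: [40, 73]
  PUSH R5  → stack: [40, 73, 89]
  POP R1  → R1 = 89, stack: [40, 73]
  POP R3  → R3 = 73, stack: [40]
Final: R3 = 73

73


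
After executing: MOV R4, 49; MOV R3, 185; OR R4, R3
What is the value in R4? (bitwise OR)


Register state trace:
  MOV R4, 49  → R4 = 49 (0b00110001)
  MOV R3, 185  → R3 = 185 (0b10111001)
  OR R4, R3   → R4 = 49 OR 185 = 185 (0b10111001)
Final: R4 = 185

185


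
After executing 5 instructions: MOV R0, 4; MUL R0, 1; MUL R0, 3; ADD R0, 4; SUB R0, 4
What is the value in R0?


Register state trace:
  MOV R0, 4  → R0 = 4
  MUL R0, 1  → R0 = 4 * 1 = 4
  MUL R0, 3  → R0 = 4 * 3 = 12
  ADD R0, 4  → R0 = 12 + 4 = 16
  SUB R0, 4  → R0 = 16 - 4 = 12
Final: R0 = 12

12


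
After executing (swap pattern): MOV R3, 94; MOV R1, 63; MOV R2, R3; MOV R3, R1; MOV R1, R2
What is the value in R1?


Register state trace (swap pattern):
  MOV R3, 94  → R3 = 94
  MOV R1, 63  → R1 = 63
  MOV R2, R3  → R2 = 94  (save R3)
  MOV R3, R1  → R3 = 63  (R3 gets R1's value)
  MOV R1, R2  → R1 = 94  (R1 gets saved value)
Final: R1 = 94

94
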